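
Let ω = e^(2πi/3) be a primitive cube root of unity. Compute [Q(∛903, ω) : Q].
[Q(∛903, ω) : Q] = 6

[Q(∛903):Q] = 3 (min poly x^3 - 903, irreducible since 903 is not a perfect cube). [Q(ω):Q] = 2 (min poly x^2 + x + 1). Since Q(∛903) ⊂ R and ω ∉ R, we have ω ∉ Q(∛903), so x^2 + x + 1 remains irreducible over Q(∛903) and [Q(∛903, ω) : Q(∛903)] = 2. By the tower law, [Q(∛903, ω) : Q] = 3 · 2 = 6. (In fact Q(∛903, ω) is the splitting field of x^3 - 903 over Q.)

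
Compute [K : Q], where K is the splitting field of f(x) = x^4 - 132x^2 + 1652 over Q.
[K : Q] = 4

Solving the quadratic in x^2: x^2 = (132 ± √(132^2 - 4·1652))/2 = (132 ± √10816)/2 = (132 ± 104)/2, giving x^2 = 118 or x^2 = 14. So f(x) = (x^2 - 118)(x^2 - 14) and the roots of f are ±√118, ±√14. Hence the splitting field is K = Q(√118, √14). Since 118 and 14 are distinct squarefree integers > 1, their product 1652 is not a perfect square, so √14 ∉ Q(√118). By the tower law [K:Q] = [Q(√118,√14):Q(√118)] · [Q(√118):Q] = 2 · 2 = 4.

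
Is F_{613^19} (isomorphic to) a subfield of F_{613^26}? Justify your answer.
No: F_{613^19} is not a subfield of F_{613^26}

F_{p^m} embeds in F_{p^n} iff m | n. Here 19 ∤ 26 (since 26 = 1·19 + 7 with remainder 7 ≠ 0), so F_{613^19} is not a subfield of F_{613^26}. Equivalently: if it were, the tower law would give 19 = [F_{613^19}:F_613] dividing [F_{613^26}:F_613] = 26, contradiction.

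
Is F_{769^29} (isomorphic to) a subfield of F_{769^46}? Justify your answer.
No: F_{769^29} is not a subfield of F_{769^46}

F_{p^m} embeds in F_{p^n} iff m | n. Here 29 ∤ 46 (since 46 = 1·29 + 17 with remainder 17 ≠ 0), so F_{769^29} is not a subfield of F_{769^46}. Equivalently: if it were, the tower law would give 29 = [F_{769^29}:F_769] dividing [F_{769^46}:F_769] = 46, contradiction.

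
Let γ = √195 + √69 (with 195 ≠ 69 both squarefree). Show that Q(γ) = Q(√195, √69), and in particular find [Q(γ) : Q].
[Q(γ) : Q] = 4 (equivalently, Q(γ) = Q(√195, √69))

Obviously Q(γ) ⊆ Q(√195, √69), and [Q(√195, √69):Q] = 4 (since 195, 69 are distinct squarefree integers > 1 with 13455 not a perfect square). To show equality we compute the minimal polynomial of γ. From γ = √195 + √69: γ^2 = 195 + 2√(13455) + 69 = 264 + 2√(13455), so γ^2 - 264 = 2√(13455); squaring, (γ^2 - 264)^2 = 4·13455, i.e. γ^4 - 528γ^2 + 69696 - 53820 = 0, i.e. γ^4 - 528γ^2 + 15876 = 0. So γ is a root of x^4 - 528x^2 + 15876. This polynomial is irreducible over Q: it has no rational root (each ±√195 ± √69 is irrational), and any factorization into two quadratics over Q would force √(13455) ∈ Q (pairing opposite roots) or √195, √69 ∈ Q (other pairings), all impossible. Hence [Q(γ):Q] = 4 = [Q(√195, √69):Q], so Q(γ) = Q(√195, √69).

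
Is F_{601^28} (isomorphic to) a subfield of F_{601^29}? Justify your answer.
No: F_{601^28} is not a subfield of F_{601^29}

F_{p^m} embeds in F_{p^n} iff m | n. Here 28 ∤ 29 (since 29 = 1·28 + 1 with remainder 1 ≠ 0), so F_{601^28} is not a subfield of F_{601^29}. Equivalently: if it were, the tower law would give 28 = [F_{601^28}:F_601] dividing [F_{601^29}:F_601] = 29, contradiction.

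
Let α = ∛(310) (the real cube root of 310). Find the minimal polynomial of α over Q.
m_α(x) = x^3 - 310

α satisfies α^3 = 310, so x^3 - 310 annihilates α. By the rational root test, a rational root p/q (in lowest terms) of x^3 - 310 would satisfy p^3 = 310 q^3, forcing q = 1 and p^3 = 310; but 310 is not a perfect cube, contradiction. A monic cubic over Q with no rational root is irreducible (any nontrivial factorization would include a linear factor). Hence x^3 - 310 is the minimal polynomial of α, and in particular [Q(α):Q] = 3.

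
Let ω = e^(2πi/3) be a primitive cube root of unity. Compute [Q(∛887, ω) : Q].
[Q(∛887, ω) : Q] = 6

[Q(∛887):Q] = 3 (min poly x^3 - 887, irreducible since 887 is not a perfect cube). [Q(ω):Q] = 2 (min poly x^2 + x + 1). Since Q(∛887) ⊂ R and ω ∉ R, we have ω ∉ Q(∛887), so x^2 + x + 1 remains irreducible over Q(∛887) and [Q(∛887, ω) : Q(∛887)] = 2. By the tower law, [Q(∛887, ω) : Q] = 3 · 2 = 6. (In fact Q(∛887, ω) is the splitting field of x^3 - 887 over Q.)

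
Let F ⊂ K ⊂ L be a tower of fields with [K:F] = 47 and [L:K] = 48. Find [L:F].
[L:F] = 2256

The tower law says that for any tower of field extensions F ⊂ K ⊂ L with finite degrees, [L:F] = [L:K] · [K:F]. Here this gives [L:F] = 48 · 47 = 2256.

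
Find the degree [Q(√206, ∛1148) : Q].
[Q(√206, ∛1148) : Q] = 6

Let L = Q(√206, ∛1148). Since Q(√206) ⊂ L and [Q(√206):Q] = 2, the tower law gives 2 | [L:Q]. Likewise Q(∛1148) ⊂ L with [Q(∛1148):Q] = 3 (because 1148 is not a perfect cube), so 3 | [L:Q]. As gcd(2,3) = 1, [L:Q] is divisible by 6. Conversely L is generated over Q by √206 and ∛1148, so [L:Q] ≤ 2·3 = 6. Therefore [Q(√206, ∛1148) : Q] = 6.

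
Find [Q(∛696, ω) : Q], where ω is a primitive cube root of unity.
[Q(∛696, ω) : Q] = 6

[Q(∛696):Q] = 3 (min poly x^3 - 696, irreducible since 696 is not a perfect cube). [Q(ω):Q] = 2 (min poly x^2 + x + 1). Since Q(∛696) ⊂ R and ω ∉ R, we have ω ∉ Q(∛696), so x^2 + x + 1 remains irreducible over Q(∛696) and [Q(∛696, ω) : Q(∛696)] = 2. By the tower law, [Q(∛696, ω) : Q] = 3 · 2 = 6. (In fact Q(∛696, ω) is the splitting field of x^3 - 696 over Q.)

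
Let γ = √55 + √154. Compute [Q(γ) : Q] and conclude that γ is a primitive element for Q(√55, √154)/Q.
[Q(γ) : Q] = 4 (equivalently, Q(γ) = Q(√55, √154))

Obviously Q(γ) ⊆ Q(√55, √154), and [Q(√55, √154):Q] = 4 (since 55, 154 are distinct squarefree integers > 1 with 8470 not a perfect square). To show equality we compute the minimal polynomial of γ. From γ = √55 + √154: γ^2 = 55 + 2√(8470) + 154 = 209 + 2√(8470), so γ^2 - 209 = 2√(8470); squaring, (γ^2 - 209)^2 = 4·8470, i.e. γ^4 - 418γ^2 + 43681 - 33880 = 0, i.e. γ^4 - 418γ^2 + 9801 = 0. So γ is a root of x^4 - 418x^2 + 9801. This polynomial is irreducible over Q: it has no rational root (each ±√55 ± √154 is irrational), and any factorization into two quadratics over Q would force √(8470) ∈ Q (pairing opposite roots) or √55, √154 ∈ Q (other pairings), all impossible. Hence [Q(γ):Q] = 4 = [Q(√55, √154):Q], so Q(γ) = Q(√55, √154).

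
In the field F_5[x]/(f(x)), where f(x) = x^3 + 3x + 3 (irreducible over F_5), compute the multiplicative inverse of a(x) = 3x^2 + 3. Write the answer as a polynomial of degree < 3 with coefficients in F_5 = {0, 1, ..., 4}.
a(x)^(-1) ≡ 3x^2 + 3x + 1 (mod f(x))

Since f is irreducible over F_5, F_5[x]/(f) is a field and a(x) ≠ 0 has an inverse. Apply the extended Euclidean algorithm to f(x) and a(x) in F_5[x]: f(x) = (2x)·a(x) + (2x + 3);  a(x) = (4x + 4)·(2x + 3) + (1). The last nonzero remainder is the constant 1 = gcd(f, a) in F_5. Back-substituting through the division chain expresses 1 = s(x)·a(x) + t(x)·f(x) with s(x) ≡ 3x^2 + 3x + 1 (mod f), so a(x)^(-1) ≡ s(x) = 3x^2 + 3x + 1 (mod f). Check: (3x^2 + 3)·(3x^2 + 3x + 1) = 4x^4 + 4x^3 + 2x^2 + 4x + 3 ≡ 1 (mod x^3 + 3x + 3).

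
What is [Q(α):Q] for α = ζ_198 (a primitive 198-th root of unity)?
[Q(α):Q] = 60

The minimal polynomial of ζ_198 over Q is the 198-th cyclotomic polynomial Φ_198(x), which is irreducible over Q and has degree φ(198) = 60. Hence [Q(α):Q] = φ(198) = 60.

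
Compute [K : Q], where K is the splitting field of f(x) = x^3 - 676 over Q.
[K : Q] = 6

The roots of x^3 - 676 are ∛676, ω∛676, ω^2∛676 where ω = e^(2πi/3) is a primitive cube root of unity, so K = Q(∛676, ω). Now [Q(∛676):Q] = 3 (since 676 is not a perfect cube, x^3 - 676 is irreducible) and [Q(ω):Q] = 2. Both 2 and 3 divide [K:Q], and [K:Q] ≤ 3·2 = 6, so [K:Q] = 6. (Equivalently: Q(∛676) ⊂ R but ω ∉ R, so [K : Q(∛676)] = 2.)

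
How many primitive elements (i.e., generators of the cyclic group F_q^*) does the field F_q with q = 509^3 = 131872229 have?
There are φ(131872228) = 63885024 primitive elements

F_q^* is cyclic of order q - 1 = 131872228. A cyclic group of order m has exactly φ(m) generators. Here m = 131872228 = 2^2 · 43 · 127 · 6037, so the number of primitive elements is φ(131872228) = 63885024.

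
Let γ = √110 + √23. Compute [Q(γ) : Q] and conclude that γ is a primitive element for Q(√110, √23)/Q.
[Q(γ) : Q] = 4 (equivalently, Q(γ) = Q(√110, √23))

Obviously Q(γ) ⊆ Q(√110, √23), and [Q(√110, √23):Q] = 4 (since 110, 23 are distinct squarefree integers > 1 with 2530 not a perfect square). To show equality we compute the minimal polynomial of γ. From γ = √110 + √23: γ^2 = 110 + 2√(2530) + 23 = 133 + 2√(2530), so γ^2 - 133 = 2√(2530); squaring, (γ^2 - 133)^2 = 4·2530, i.e. γ^4 - 266γ^2 + 17689 - 10120 = 0, i.e. γ^4 - 266γ^2 + 7569 = 0. So γ is a root of x^4 - 266x^2 + 7569. This polynomial is irreducible over Q: it has no rational root (each ±√110 ± √23 is irrational), and any factorization into two quadratics over Q would force √(2530) ∈ Q (pairing opposite roots) or √110, √23 ∈ Q (other pairings), all impossible. Hence [Q(γ):Q] = 4 = [Q(√110, √23):Q], so Q(γ) = Q(√110, √23).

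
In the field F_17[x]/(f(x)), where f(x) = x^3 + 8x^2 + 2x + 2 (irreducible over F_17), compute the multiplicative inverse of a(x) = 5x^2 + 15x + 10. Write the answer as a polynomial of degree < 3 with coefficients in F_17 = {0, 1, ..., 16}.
a(x)^(-1) ≡ 14x^2 + 15x + 8 (mod f(x))

Since f is irreducible over F_17, F_17[x]/(f) is a field and a(x) ≠ 0 has an inverse. Apply the extended Euclidean algorithm to f(x) and a(x) in F_17[x]: f(x) = (7x + 1)·a(x) + (2x + 9);  a(x) = (11x + 9)·(2x + 9) + (14). The last nonzero remainder is the constant 14 = gcd(f, a) in F_17. Back-substituting through the division chain expresses 14 = s(x)·a(x) + t(x)·f(x) with s(x) ≡ 9x^2 + 6x + 10 (mod f), so (9x^2 + 6x + 10)·a(x) ≡ 14 (mod f). Multiplying by 14^(-1) ≡ 11 in F_17 gives a(x)^(-1) ≡ 11·(9x^2 + 6x + 10) ≡ 14x^2 + 15x + 8 (mod f). Check: (5x^2 + 15x + 10)·(14x^2 + 15x + 8) = 2x^4 + 13x^3 + 14x^2 + 15x + 12 ≡ 1 (mod x^3 + 8x^2 + 2x + 2).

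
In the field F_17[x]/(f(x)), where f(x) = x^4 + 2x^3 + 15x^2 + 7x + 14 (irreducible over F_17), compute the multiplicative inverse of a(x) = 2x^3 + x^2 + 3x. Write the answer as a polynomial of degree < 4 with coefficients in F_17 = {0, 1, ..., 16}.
a(x)^(-1) ≡ 7x^3 + 5x^2 + 16x + 8 (mod f(x))

Since f is irreducible over F_17, F_17[x]/(f) is a field and a(x) ≠ 0 has an inverse. Apply the extended Euclidean algorithm to f(x) and a(x) in F_17[x]: f(x) = (9x + 5)·a(x) + (9x + 14);  a(x) = (4x^2 + 9x + 9)·(9x + 14) + (10). The last nonzero remainder is the constant 10 = gcd(f, a) in F_17. Back-substituting through the division chain expresses 10 = s(x)·a(x) + t(x)·f(x) with s(x) ≡ 2x^3 + 16x^2 + 7x + 12 (mod f), so (2x^3 + 16x^2 + 7x + 12)·a(x) ≡ 10 (mod f). Multiplying by 10^(-1) ≡ 12 in F_17 gives a(x)^(-1) ≡ 12·(2x^3 + 16x^2 + 7x + 12) ≡ 7x^3 + 5x^2 + 16x + 8 (mod f). Check: (2x^3 + x^2 + 3x)·(7x^3 + 5x^2 + 16x + 8) = 14x^6 + 7x^4 + 13x^3 + 5x^2 + 7x ≡ 1 (mod x^4 + 2x^3 + 15x^2 + 7x + 14).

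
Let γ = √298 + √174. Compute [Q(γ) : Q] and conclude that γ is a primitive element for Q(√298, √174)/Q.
[Q(γ) : Q] = 4 (equivalently, Q(γ) = Q(√298, √174))

Obviously Q(γ) ⊆ Q(√298, √174), and [Q(√298, √174):Q] = 4 (since 298, 174 are distinct squarefree integers > 1 with 51852 not a perfect square). To show equality we compute the minimal polynomial of γ. From γ = √298 + √174: γ^2 = 298 + 2√(51852) + 174 = 472 + 2√(51852), so γ^2 - 472 = 2√(51852); squaring, (γ^2 - 472)^2 = 4·51852, i.e. γ^4 - 944γ^2 + 222784 - 207408 = 0, i.e. γ^4 - 944γ^2 + 15376 = 0. So γ is a root of x^4 - 944x^2 + 15376. This polynomial is irreducible over Q: it has no rational root (each ±√298 ± √174 is irrational), and any factorization into two quadratics over Q would force √(51852) ∈ Q (pairing opposite roots) or √298, √174 ∈ Q (other pairings), all impossible. Hence [Q(γ):Q] = 4 = [Q(√298, √174):Q], so Q(γ) = Q(√298, √174).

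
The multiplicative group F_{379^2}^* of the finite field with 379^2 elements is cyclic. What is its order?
|F_{379^2}^*| = 143640

F_{379^2} has 379^2 = 143641 elements; its multiplicative group consists of all nonzero elements, so |F_{379^2}^*| = 143641 - 1 = 143640. (It is cyclic since any finite subgroup of the multiplicative group of a field is cyclic.)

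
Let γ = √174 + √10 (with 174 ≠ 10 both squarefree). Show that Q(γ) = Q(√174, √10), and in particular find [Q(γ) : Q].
[Q(γ) : Q] = 4 (equivalently, Q(γ) = Q(√174, √10))

Obviously Q(γ) ⊆ Q(√174, √10), and [Q(√174, √10):Q] = 4 (since 174, 10 are distinct squarefree integers > 1 with 1740 not a perfect square). To show equality we compute the minimal polynomial of γ. From γ = √174 + √10: γ^2 = 174 + 2√(1740) + 10 = 184 + 2√(1740), so γ^2 - 184 = 2√(1740); squaring, (γ^2 - 184)^2 = 4·1740, i.e. γ^4 - 368γ^2 + 33856 - 6960 = 0, i.e. γ^4 - 368γ^2 + 26896 = 0. So γ is a root of x^4 - 368x^2 + 26896. This polynomial is irreducible over Q: it has no rational root (each ±√174 ± √10 is irrational), and any factorization into two quadratics over Q would force √(1740) ∈ Q (pairing opposite roots) or √174, √10 ∈ Q (other pairings), all impossible. Hence [Q(γ):Q] = 4 = [Q(√174, √10):Q], so Q(γ) = Q(√174, √10).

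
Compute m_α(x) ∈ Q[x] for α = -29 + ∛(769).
m_α(x) = x^3 + 87x^2 + 2523x + 23620

Set β = α + 29 = ∛(769), so β^3 = 769. Then (α + 29)^3 - 769 = 0, i.e. α is a root of g(x) = (x + 29)^3 - 769 = x^3 + 87x^2 + 2523x + 23620. Since g(x) = h(x + 29) where h(x) = x^3 - 769, and h is irreducible over Q (because 769 is not a perfect cube, so h has no rational root, and a monic cubic with no rational root is irreducible), g is also irreducible (irreducibility is preserved under the substitution x → x + 29). Hence m_α(x) = x^3 + 87x^2 + 2523x + 23620.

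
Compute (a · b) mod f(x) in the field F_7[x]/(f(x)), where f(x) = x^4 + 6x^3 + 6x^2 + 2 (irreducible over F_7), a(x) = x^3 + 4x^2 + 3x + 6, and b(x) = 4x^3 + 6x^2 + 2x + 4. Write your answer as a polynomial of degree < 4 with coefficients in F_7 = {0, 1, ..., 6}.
a · b ≡ x^3 + 6x^2 (mod f(x))

Multiply in F_7[x]: a(x)·b(x) = (x^3 + 4x^2 + 3x + 6)·(4x^3 + 6x^2 + 2x + 4) = 4x^6 + x^5 + 3x^4 + 5x^3 + 2x^2 + 3x + 3. This has degree ≥ 4, so divide by f(x) over F_7: 4x^6 + x^5 + 3x^4 + 5x^3 + 2x^2 + 3x + 3 = (4x^2 + 5x + 5)·(x^4 + 6x^3 + 6x^2 + 2) + (x^3 + 6x^2). Hence a·b ≡ x^3 + 6x^2 (mod f). (F_7[x]/(f) is a field with 7^4 = 2401 elements since f is irreducible of degree 4.)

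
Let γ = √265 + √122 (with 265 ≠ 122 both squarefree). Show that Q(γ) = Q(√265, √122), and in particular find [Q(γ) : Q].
[Q(γ) : Q] = 4 (equivalently, Q(γ) = Q(√265, √122))

Obviously Q(γ) ⊆ Q(√265, √122), and [Q(√265, √122):Q] = 4 (since 265, 122 are distinct squarefree integers > 1 with 32330 not a perfect square). To show equality we compute the minimal polynomial of γ. From γ = √265 + √122: γ^2 = 265 + 2√(32330) + 122 = 387 + 2√(32330), so γ^2 - 387 = 2√(32330); squaring, (γ^2 - 387)^2 = 4·32330, i.e. γ^4 - 774γ^2 + 149769 - 129320 = 0, i.e. γ^4 - 774γ^2 + 20449 = 0. So γ is a root of x^4 - 774x^2 + 20449. This polynomial is irreducible over Q: it has no rational root (each ±√265 ± √122 is irrational), and any factorization into two quadratics over Q would force √(32330) ∈ Q (pairing opposite roots) or √265, √122 ∈ Q (other pairings), all impossible. Hence [Q(γ):Q] = 4 = [Q(√265, √122):Q], so Q(γ) = Q(√265, √122).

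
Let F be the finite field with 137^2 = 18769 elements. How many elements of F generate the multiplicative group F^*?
There are φ(18768) = 5632 primitive elements

F_q^* is cyclic of order q - 1 = 18768. A cyclic group of order m has exactly φ(m) generators. Here m = 18768 = 2^4 · 3 · 17 · 23, so the number of primitive elements is φ(18768) = 5632.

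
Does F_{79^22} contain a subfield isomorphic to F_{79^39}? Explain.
No: F_{79^39} is not a subfield of F_{79^22}

F_{p^m} embeds in F_{p^n} iff m | n. Here 39 ∤ 22 (since 22 = 0·39 + 22 with remainder 22 ≠ 0), so F_{79^39} is not a subfield of F_{79^22}. Equivalently: if it were, the tower law would give 39 = [F_{79^39}:F_79] dividing [F_{79^22}:F_79] = 22, contradiction.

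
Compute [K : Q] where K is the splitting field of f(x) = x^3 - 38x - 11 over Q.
[K : Q] = 6

By the rational root test, any rational root of the monic integer polynomial f(x) = x^3 - 38x - 11 must be an integer dividing the constant term -11, i.e. one of ±{1, 11}. Evaluating: f(1) = -48, f(-1) = 26, f(11) = 902, f(-11) = -924; none is 0, so f has no rational root and is therefore irreducible over Q (a cubic with no linear factor over a field is irreducible). For an irreducible cubic, the Galois group is A_3 or S_3 according as the discriminant disc(f) = -4a^3 - 27b^2 = -4·(-38)^3 - 27·(-11)^2 = 216221 is or is not a square in Q. Here disc(f) = 216221 is not a perfect square in Q, so the Galois group of f over Q is not contained in A_3 and must be all of S_3. The splitting field has degree |S_3| = 6 over Q, so [K : Q] = 6.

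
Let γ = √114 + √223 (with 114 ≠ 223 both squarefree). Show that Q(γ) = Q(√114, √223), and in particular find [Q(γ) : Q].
[Q(γ) : Q] = 4 (equivalently, Q(γ) = Q(√114, √223))

Obviously Q(γ) ⊆ Q(√114, √223), and [Q(√114, √223):Q] = 4 (since 114, 223 are distinct squarefree integers > 1 with 25422 not a perfect square). To show equality we compute the minimal polynomial of γ. From γ = √114 + √223: γ^2 = 114 + 2√(25422) + 223 = 337 + 2√(25422), so γ^2 - 337 = 2√(25422); squaring, (γ^2 - 337)^2 = 4·25422, i.e. γ^4 - 674γ^2 + 113569 - 101688 = 0, i.e. γ^4 - 674γ^2 + 11881 = 0. So γ is a root of x^4 - 674x^2 + 11881. This polynomial is irreducible over Q: it has no rational root (each ±√114 ± √223 is irrational), and any factorization into two quadratics over Q would force √(25422) ∈ Q (pairing opposite roots) or √114, √223 ∈ Q (other pairings), all impossible. Hence [Q(γ):Q] = 4 = [Q(√114, √223):Q], so Q(γ) = Q(√114, √223).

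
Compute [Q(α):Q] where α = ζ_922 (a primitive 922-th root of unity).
[Q(α):Q] = 460

The minimal polynomial of ζ_922 over Q is the 922-th cyclotomic polynomial Φ_922(x), which is irreducible over Q and has degree φ(922) = 460. Hence [Q(α):Q] = φ(922) = 460.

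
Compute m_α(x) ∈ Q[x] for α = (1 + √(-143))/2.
m_α(x) = x^2 - x + 36

From 2α - 1 = √(-143), squaring gives (2α - 1)^2 = -143, i.e. 4α^2 - 4α + 1 = -143, so α^2 - α + (1 + 143)/4 = 0. Since -143 ≡ 1 (mod 4), (1 + 143)/4 = 36 ∈ Z. The polynomial x^2 - x + 36 has discriminant 1 - 4·(36) = -143, which is not a perfect square in Q (d = -143 is squarefree and ≠ 1), so x^2 - x + 36 is irreducible over Q. It is the minimal polynomial of α.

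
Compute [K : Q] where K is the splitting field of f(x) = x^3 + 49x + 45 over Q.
[K : Q] = 6

By the rational root test, any rational root of the monic integer polynomial f(x) = x^3 + 49x + 45 must be an integer dividing the constant term 45, i.e. one of ±{1, 3, 5, 9, 15, 45}. Evaluating: f(1) = 95, f(-1) = -5, f(3) = 219, f(-3) = -129, f(5) = 415, f(-5) = -325, f(9) = 1215, f(-9) = -1125, f(15) = 4155, f(-15) = -4065, f(45) = 93375, f(-45) = -93285; none is 0, so f has no rational root and is therefore irreducible over Q (a cubic with no linear factor over a field is irreducible). For an irreducible cubic, the Galois group is A_3 or S_3 according as the discriminant disc(f) = -4a^3 - 27b^2 = -4·(49)^3 - 27·(45)^2 = -525271 is or is not a square in Q. Here disc(f) = -525271 is not a perfect square in Q, so the Galois group of f over Q is not contained in A_3 and must be all of S_3. The splitting field has degree |S_3| = 6 over Q, so [K : Q] = 6.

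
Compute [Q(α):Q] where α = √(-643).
[Q(α):Q] = 2

[Q(α):Q] equals the degree of the minimal polynomial of α. Here α^2 = -643 and x^2 + 643 is irreducible (d = -643 is squarefree, ≠ 1, hence not a square), so deg(m_α) = 2. Thus [Q(α):Q] = 2.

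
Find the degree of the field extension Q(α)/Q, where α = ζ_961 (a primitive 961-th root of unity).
[Q(α):Q] = 930

The minimal polynomial of ζ_961 over Q is the 961-th cyclotomic polynomial Φ_961(x), which is irreducible over Q and has degree φ(961) = 930. Hence [Q(α):Q] = φ(961) = 930.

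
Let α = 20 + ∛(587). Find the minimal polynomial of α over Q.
m_α(x) = x^3 - 60x^2 + 1200x - 8587

Set β = α - 20 = ∛(587), so β^3 = 587. Then (α - 20)^3 - 587 = 0, i.e. α is a root of g(x) = (x - 20)^3 - 587 = x^3 - 60x^2 + 1200x - 8587. Since g(x) = h(x - 20) where h(x) = x^3 - 587, and h is irreducible over Q (because 587 is not a perfect cube, so h has no rational root, and a monic cubic with no rational root is irreducible), g is also irreducible (irreducibility is preserved under the substitution x → x - 20). Hence m_α(x) = x^3 - 60x^2 + 1200x - 8587.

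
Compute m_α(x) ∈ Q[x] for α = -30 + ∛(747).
m_α(x) = x^3 + 90x^2 + 2700x + 26253

Set β = α + 30 = ∛(747), so β^3 = 747. Then (α + 30)^3 - 747 = 0, i.e. α is a root of g(x) = (x + 30)^3 - 747 = x^3 + 90x^2 + 2700x + 26253. Since g(x) = h(x + 30) where h(x) = x^3 - 747, and h is irreducible over Q (because 747 is not a perfect cube, so h has no rational root, and a monic cubic with no rational root is irreducible), g is also irreducible (irreducibility is preserved under the substitution x → x + 30). Hence m_α(x) = x^3 + 90x^2 + 2700x + 26253.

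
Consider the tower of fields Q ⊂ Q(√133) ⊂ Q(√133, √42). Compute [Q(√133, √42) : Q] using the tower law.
[Q(√133, √42) : Q] = 4

[Q(√133):Q] = 2 (min poly x^2 - 133, irreducible since 133 is squarefree > 1). For the top step, suppose √42 ∈ Q(√133), say √42 = c + d√133 with c, d ∈ Q. Squaring: 42 = c^2 + 133d^2 + 2cd√133. Since √133 ∉ Q this forces 2cd = 0. If d = 0 then √42 = c ∈ Q, contradicting 42 squarefree > 1. If c = 0 then 42 = 133d^2, so 133·42 = (133d)^2 is a perfect square in Q — but 133·42 = 5586 is not a perfect square (since 133 and 42 are distinct squarefree integers). Contradiction. Hence √42 ∉ Q(√133), so x^2 - 42 stays irreducible over Q(√133) and [Q(√133, √42) : Q(√133)] = 2. By the tower law, [Q(√133, √42) : Q] = 2 · 2 = 4.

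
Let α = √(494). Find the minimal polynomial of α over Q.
m_α(x) = x^2 - 494

α satisfies α^2 - 494 = 0, so x^2 - 494 annihilates α. Since d = 494 is squarefree and ≠ 1, it is not a perfect square in Q, so x^2 - 494 has no rational root and is therefore irreducible over Q (a degree-2 polynomial over a field is irreducible iff it has no root). Hence m_α(x) = x^2 - 494.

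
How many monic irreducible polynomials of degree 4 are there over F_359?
There are 4152545820 monic irreducible polynomials of degree 4 over F_359

Each element of F_{359^4} that lies in no proper subfield is a root of exactly one monic irreducible of degree 4 over F_359, and each such polynomial has 4 distinct roots in F_{359^4}. By Möbius inversion the count is N_359(4) = (1/4) Σ_{d|4} μ(4/d) · 359^d = (1/4)(μ(4)·359^1 + μ(2)·359^2 + μ(1)·359^4) = 16610183280/4 = 4152545820.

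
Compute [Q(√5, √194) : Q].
[Q(√5, √194) : Q] = 4

[Q(√5):Q] = 2 (min poly x^2 - 5, irreducible since 5 is squarefree > 1). For the top step, suppose √194 ∈ Q(√5), say √194 = c + d√5 with c, d ∈ Q. Squaring: 194 = c^2 + 5d^2 + 2cd√5. Since √5 ∉ Q this forces 2cd = 0. If d = 0 then √194 = c ∈ Q, contradicting 194 squarefree > 1. If c = 0 then 194 = 5d^2, so 5·194 = (5d)^2 is a perfect square in Q — but 5·194 = 970 is not a perfect square (since 5 and 194 are distinct squarefree integers). Contradiction. Hence √194 ∉ Q(√5), so x^2 - 194 stays irreducible over Q(√5) and [Q(√5, √194) : Q(√5)] = 2. By the tower law, [Q(√5, √194) : Q] = 2 · 2 = 4.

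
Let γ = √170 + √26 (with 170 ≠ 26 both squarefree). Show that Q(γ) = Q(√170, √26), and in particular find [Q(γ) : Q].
[Q(γ) : Q] = 4 (equivalently, Q(γ) = Q(√170, √26))

Obviously Q(γ) ⊆ Q(√170, √26), and [Q(√170, √26):Q] = 4 (since 170, 26 are distinct squarefree integers > 1 with 4420 not a perfect square). To show equality we compute the minimal polynomial of γ. From γ = √170 + √26: γ^2 = 170 + 2√(4420) + 26 = 196 + 2√(4420), so γ^2 - 196 = 2√(4420); squaring, (γ^2 - 196)^2 = 4·4420, i.e. γ^4 - 392γ^2 + 38416 - 17680 = 0, i.e. γ^4 - 392γ^2 + 20736 = 0. So γ is a root of x^4 - 392x^2 + 20736. This polynomial is irreducible over Q: it has no rational root (each ±√170 ± √26 is irrational), and any factorization into two quadratics over Q would force √(4420) ∈ Q (pairing opposite roots) or √170, √26 ∈ Q (other pairings), all impossible. Hence [Q(γ):Q] = 4 = [Q(√170, √26):Q], so Q(γ) = Q(√170, √26).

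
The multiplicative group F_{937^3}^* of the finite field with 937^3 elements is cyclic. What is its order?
|F_{937^3}^*| = 822656952

F_{937^3} has 937^3 = 822656953 elements; its multiplicative group consists of all nonzero elements, so |F_{937^3}^*| = 822656953 - 1 = 822656952. (It is cyclic since any finite subgroup of the multiplicative group of a field is cyclic.)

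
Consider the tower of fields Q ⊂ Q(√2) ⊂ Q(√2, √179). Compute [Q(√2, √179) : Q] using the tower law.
[Q(√2, √179) : Q] = 4

[Q(√2):Q] = 2 (min poly x^2 - 2, irreducible since 2 is squarefree > 1). For the top step, suppose √179 ∈ Q(√2), say √179 = c + d√2 with c, d ∈ Q. Squaring: 179 = c^2 + 2d^2 + 2cd√2. Since √2 ∉ Q this forces 2cd = 0. If d = 0 then √179 = c ∈ Q, contradicting 179 squarefree > 1. If c = 0 then 179 = 2d^2, so 2·179 = (2d)^2 is a perfect square in Q — but 2·179 = 358 is not a perfect square (since 2 and 179 are distinct squarefree integers). Contradiction. Hence √179 ∉ Q(√2), so x^2 - 179 stays irreducible over Q(√2) and [Q(√2, √179) : Q(√2)] = 2. By the tower law, [Q(√2, √179) : Q] = 2 · 2 = 4.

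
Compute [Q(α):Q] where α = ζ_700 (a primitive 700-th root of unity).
[Q(α):Q] = 240

The minimal polynomial of ζ_700 over Q is the 700-th cyclotomic polynomial Φ_700(x), which is irreducible over Q and has degree φ(700) = 240. Hence [Q(α):Q] = φ(700) = 240.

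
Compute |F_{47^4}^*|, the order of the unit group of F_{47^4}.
|F_{47^4}^*| = 4879680

F_{47^4} has 47^4 = 4879681 elements; its multiplicative group consists of all nonzero elements, so |F_{47^4}^*| = 4879681 - 1 = 4879680. (It is cyclic since any finite subgroup of the multiplicative group of a field is cyclic.)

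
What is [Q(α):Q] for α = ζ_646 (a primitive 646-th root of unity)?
[Q(α):Q] = 288

The minimal polynomial of ζ_646 over Q is the 646-th cyclotomic polynomial Φ_646(x), which is irreducible over Q and has degree φ(646) = 288. Hence [Q(α):Q] = φ(646) = 288.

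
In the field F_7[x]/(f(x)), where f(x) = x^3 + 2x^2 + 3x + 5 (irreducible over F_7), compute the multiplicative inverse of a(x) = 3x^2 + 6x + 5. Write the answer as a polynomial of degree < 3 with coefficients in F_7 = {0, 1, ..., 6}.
a(x)^(-1) ≡ 4x^2 + 3 (mod f(x))

Since f is irreducible over F_7, F_7[x]/(f) is a field and a(x) ≠ 0 has an inverse. Apply the extended Euclidean algorithm to f(x) and a(x) in F_7[x]: f(x) = (5x)·a(x) + (6x + 5);  a(x) = (4x)·(6x + 5) + (5). The last nonzero remainder is the constant 5 = gcd(f, a) in F_7. Back-substituting through the division chain expresses 5 = s(x)·a(x) + t(x)·f(x) with s(x) ≡ 6x^2 + 1 (mod f), so (6x^2 + 1)·a(x) ≡ 5 (mod f). Multiplying by 5^(-1) ≡ 3 in F_7 gives a(x)^(-1) ≡ 3·(6x^2 + 1) ≡ 4x^2 + 3 (mod f). Check: (3x^2 + 6x + 5)·(4x^2 + 3) = 5x^4 + 3x^3 + x^2 + 4x + 1 ≡ 1 (mod x^3 + 2x^2 + 3x + 5).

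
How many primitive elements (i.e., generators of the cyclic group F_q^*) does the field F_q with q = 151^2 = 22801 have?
There are φ(22800) = 5760 primitive elements

F_q^* is cyclic of order q - 1 = 22800. A cyclic group of order m has exactly φ(m) generators. Here m = 22800 = 2^4 · 3 · 5^2 · 19, so the number of primitive elements is φ(22800) = 5760.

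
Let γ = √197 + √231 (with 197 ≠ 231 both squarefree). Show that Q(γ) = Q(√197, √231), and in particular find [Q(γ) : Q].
[Q(γ) : Q] = 4 (equivalently, Q(γ) = Q(√197, √231))

Obviously Q(γ) ⊆ Q(√197, √231), and [Q(√197, √231):Q] = 4 (since 197, 231 are distinct squarefree integers > 1 with 45507 not a perfect square). To show equality we compute the minimal polynomial of γ. From γ = √197 + √231: γ^2 = 197 + 2√(45507) + 231 = 428 + 2√(45507), so γ^2 - 428 = 2√(45507); squaring, (γ^2 - 428)^2 = 4·45507, i.e. γ^4 - 856γ^2 + 183184 - 182028 = 0, i.e. γ^4 - 856γ^2 + 1156 = 0. So γ is a root of x^4 - 856x^2 + 1156. This polynomial is irreducible over Q: it has no rational root (each ±√197 ± √231 is irrational), and any factorization into two quadratics over Q would force √(45507) ∈ Q (pairing opposite roots) or √197, √231 ∈ Q (other pairings), all impossible. Hence [Q(γ):Q] = 4 = [Q(√197, √231):Q], so Q(γ) = Q(√197, √231).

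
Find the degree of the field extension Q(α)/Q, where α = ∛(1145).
[Q(α):Q] = 3

The minimal polynomial of α is x^3 - 1145, irreducible over Q since 1145 is not a perfect cube (so x^3 - 1145 has no rational root). Hence [Q(α):Q] = deg(m_α) = 3.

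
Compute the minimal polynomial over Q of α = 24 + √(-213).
m_α(x) = x^2 - 48x + 789

From α - 24 = √(-213), squaring gives (α - 24)^2 = -213, i.e. α^2 - 48α + 576 = -213, so α^2 - 48α + 789 = 0. The discriminant of x^2 - 48x + 789 is (-48)^2 - 4·(789) = 2304 - 3156 = -852, and 4·(-213) is not a perfect square in Q since -213 is squarefree and ≠ 1. Hence x^2 - 48x + 789 is irreducible over Q and is the minimal polynomial of α.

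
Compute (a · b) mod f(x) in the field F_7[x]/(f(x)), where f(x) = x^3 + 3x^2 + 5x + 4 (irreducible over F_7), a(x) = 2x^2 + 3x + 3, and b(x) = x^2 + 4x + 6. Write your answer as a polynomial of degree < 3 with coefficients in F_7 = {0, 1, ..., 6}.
a · b ≡ 2x^2 + 4x + 5 (mod f(x))

Multiply in F_7[x]: a(x)·b(x) = (2x^2 + 3x + 3)·(x^2 + 4x + 6) = 2x^4 + 4x^3 + 6x^2 + 2x + 4. This has degree ≥ 3, so divide by f(x) over F_7: 2x^4 + 4x^3 + 6x^2 + 2x + 4 = (2x + 5)·(x^3 + 3x^2 + 5x + 4) + (2x^2 + 4x + 5). Hence a·b ≡ 2x^2 + 4x + 5 (mod f). (F_7[x]/(f) is a field with 7^3 = 343 elements since f is irreducible of degree 3.)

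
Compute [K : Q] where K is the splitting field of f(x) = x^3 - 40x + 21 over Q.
[K : Q] = 6

By the rational root test, any rational root of the monic integer polynomial f(x) = x^3 - 40x + 21 must be an integer dividing the constant term 21, i.e. one of ±{1, 3, 7, 21}. Evaluating: f(1) = -18, f(-1) = 60, f(3) = -72, f(-3) = 114, f(7) = 84, f(-7) = -42, f(21) = 8442, f(-21) = -8400; none is 0, so f has no rational root and is therefore irreducible over Q (a cubic with no linear factor over a field is irreducible). For an irreducible cubic, the Galois group is A_3 or S_3 according as the discriminant disc(f) = -4a^3 - 27b^2 = -4·(-40)^3 - 27·(21)^2 = 244093 is or is not a square in Q. Here disc(f) = 244093 is not a perfect square in Q, so the Galois group of f over Q is not contained in A_3 and must be all of S_3. The splitting field has degree |S_3| = 6 over Q, so [K : Q] = 6.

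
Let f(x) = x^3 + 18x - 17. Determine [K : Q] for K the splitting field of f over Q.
[K : Q] = 6

By the rational root test, any rational root of the monic integer polynomial f(x) = x^3 + 18x - 17 must be an integer dividing the constant term -17, i.e. one of ±{1, 17}. Evaluating: f(1) = 2, f(-1) = -36, f(17) = 5202, f(-17) = -5236; none is 0, so f has no rational root and is therefore irreducible over Q (a cubic with no linear factor over a field is irreducible). For an irreducible cubic, the Galois group is A_3 or S_3 according as the discriminant disc(f) = -4a^3 - 27b^2 = -4·(18)^3 - 27·(-17)^2 = -31131 is or is not a square in Q. Here disc(f) = -31131 is not a perfect square in Q, so the Galois group of f over Q is not contained in A_3 and must be all of S_3. The splitting field has degree |S_3| = 6 over Q, so [K : Q] = 6.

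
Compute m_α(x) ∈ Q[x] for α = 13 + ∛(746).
m_α(x) = x^3 - 39x^2 + 507x - 2943

Set β = α - 13 = ∛(746), so β^3 = 746. Then (α - 13)^3 - 746 = 0, i.e. α is a root of g(x) = (x - 13)^3 - 746 = x^3 - 39x^2 + 507x - 2943. Since g(x) = h(x - 13) where h(x) = x^3 - 746, and h is irreducible over Q (because 746 is not a perfect cube, so h has no rational root, and a monic cubic with no rational root is irreducible), g is also irreducible (irreducibility is preserved under the substitution x → x - 13). Hence m_α(x) = x^3 - 39x^2 + 507x - 2943.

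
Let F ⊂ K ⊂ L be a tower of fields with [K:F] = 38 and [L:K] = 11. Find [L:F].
[L:F] = 418

The tower law says that for any tower of field extensions F ⊂ K ⊂ L with finite degrees, [L:F] = [L:K] · [K:F]. Here this gives [L:F] = 11 · 38 = 418.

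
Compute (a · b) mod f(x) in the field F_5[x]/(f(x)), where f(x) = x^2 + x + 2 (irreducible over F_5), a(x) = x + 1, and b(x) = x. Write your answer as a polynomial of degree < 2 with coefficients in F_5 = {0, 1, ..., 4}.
a · b ≡ 3 (mod f(x))

Multiply in F_5[x]: a(x)·b(x) = (x + 1)·(x) = x^2 + x. This has degree ≥ 2, so divide by f(x) over F_5: x^2 + x = (1)·(x^2 + x + 2) + (3). Hence a·b ≡ 3 (mod f). (F_5[x]/(f) is a field with 5^2 = 25 elements since f is irreducible of degree 2.)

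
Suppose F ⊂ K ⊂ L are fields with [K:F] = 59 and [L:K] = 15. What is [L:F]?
[L:F] = 885

The tower law says that for any tower of field extensions F ⊂ K ⊂ L with finite degrees, [L:F] = [L:K] · [K:F]. Here this gives [L:F] = 15 · 59 = 885.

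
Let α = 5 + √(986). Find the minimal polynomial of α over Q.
m_α(x) = x^2 - 10x - 961

From α - 5 = √(986), squaring gives (α - 5)^2 = 986, i.e. α^2 - 10α + 25 = 986, so α^2 - 10α - 961 = 0. The discriminant of x^2 - 10x - 961 is (-10)^2 - 4·(-961) = 100 + 3844 = 3944, and 4·(986) is not a perfect square in Q since 986 is squarefree and ≠ 1. Hence x^2 - 10x - 961 is irreducible over Q and is the minimal polynomial of α.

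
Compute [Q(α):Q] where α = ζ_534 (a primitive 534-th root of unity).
[Q(α):Q] = 176

The minimal polynomial of ζ_534 over Q is the 534-th cyclotomic polynomial Φ_534(x), which is irreducible over Q and has degree φ(534) = 176. Hence [Q(α):Q] = φ(534) = 176.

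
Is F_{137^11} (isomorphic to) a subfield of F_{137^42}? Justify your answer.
No: F_{137^11} is not a subfield of F_{137^42}

F_{p^m} embeds in F_{p^n} iff m | n. Here 11 ∤ 42 (since 42 = 3·11 + 9 with remainder 9 ≠ 0), so F_{137^11} is not a subfield of F_{137^42}. Equivalently: if it were, the tower law would give 11 = [F_{137^11}:F_137] dividing [F_{137^42}:F_137] = 42, contradiction.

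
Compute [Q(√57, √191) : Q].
[Q(√57, √191) : Q] = 4

[Q(√57):Q] = 2 (min poly x^2 - 57, irreducible since 57 is squarefree > 1). For the top step, suppose √191 ∈ Q(√57), say √191 = c + d√57 with c, d ∈ Q. Squaring: 191 = c^2 + 57d^2 + 2cd√57. Since √57 ∉ Q this forces 2cd = 0. If d = 0 then √191 = c ∈ Q, contradicting 191 squarefree > 1. If c = 0 then 191 = 57d^2, so 57·191 = (57d)^2 is a perfect square in Q — but 57·191 = 10887 is not a perfect square (since 57 and 191 are distinct squarefree integers). Contradiction. Hence √191 ∉ Q(√57), so x^2 - 191 stays irreducible over Q(√57) and [Q(√57, √191) : Q(√57)] = 2. By the tower law, [Q(√57, √191) : Q] = 2 · 2 = 4.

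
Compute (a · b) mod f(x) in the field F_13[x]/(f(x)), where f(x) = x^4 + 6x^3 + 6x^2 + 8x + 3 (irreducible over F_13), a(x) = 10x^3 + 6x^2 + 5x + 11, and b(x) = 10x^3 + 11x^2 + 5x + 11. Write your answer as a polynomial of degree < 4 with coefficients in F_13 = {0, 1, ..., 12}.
a · b ≡ 12x^3 + 5x^2 + x + 1 (mod f(x))

Multiply in F_13[x]: a(x)·b(x) = (10x^3 + 6x^2 + 5x + 11)·(10x^3 + 11x^2 + 5x + 11) = 9x^6 + x^5 + 10x^4 + 6x^3 + 4x^2 + 6x + 4. This has degree ≥ 4, so divide by f(x) over F_13: 9x^6 + x^5 + 10x^4 + 6x^3 + 4x^2 + 6x + 4 = (9x^2 + 12x + 1)·(x^4 + 6x^3 + 6x^2 + 8x + 3) + (12x^3 + 5x^2 + x + 1). Hence a·b ≡ 12x^3 + 5x^2 + x + 1 (mod f). (F_13[x]/(f) is a field with 13^4 = 28561 elements since f is irreducible of degree 4.)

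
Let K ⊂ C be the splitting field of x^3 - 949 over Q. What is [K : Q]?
[K : Q] = 6

The roots of x^3 - 949 are ∛949, ω∛949, ω^2∛949 where ω = e^(2πi/3) is a primitive cube root of unity, so K = Q(∛949, ω). Now [Q(∛949):Q] = 3 (since 949 is not a perfect cube, x^3 - 949 is irreducible) and [Q(ω):Q] = 2. Both 2 and 3 divide [K:Q], and [K:Q] ≤ 3·2 = 6, so [K:Q] = 6. (Equivalently: Q(∛949) ⊂ R but ω ∉ R, so [K : Q(∛949)] = 2.)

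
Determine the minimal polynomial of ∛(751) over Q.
m_α(x) = x^3 - 751

α satisfies α^3 = 751, so x^3 - 751 annihilates α. By the rational root test, a rational root p/q (in lowest terms) of x^3 - 751 would satisfy p^3 = 751 q^3, forcing q = 1 and p^3 = 751; but 751 is not a perfect cube, contradiction. A monic cubic over Q with no rational root is irreducible (any nontrivial factorization would include a linear factor). Hence x^3 - 751 is the minimal polynomial of α, and in particular [Q(α):Q] = 3.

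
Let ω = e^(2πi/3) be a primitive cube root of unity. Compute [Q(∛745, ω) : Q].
[Q(∛745, ω) : Q] = 6

[Q(∛745):Q] = 3 (min poly x^3 - 745, irreducible since 745 is not a perfect cube). [Q(ω):Q] = 2 (min poly x^2 + x + 1). Since Q(∛745) ⊂ R and ω ∉ R, we have ω ∉ Q(∛745), so x^2 + x + 1 remains irreducible over Q(∛745) and [Q(∛745, ω) : Q(∛745)] = 2. By the tower law, [Q(∛745, ω) : Q] = 3 · 2 = 6. (In fact Q(∛745, ω) is the splitting field of x^3 - 745 over Q.)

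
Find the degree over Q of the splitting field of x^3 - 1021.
[K : Q] = 6

The roots of x^3 - 1021 are ∛1021, ω∛1021, ω^2∛1021 where ω = e^(2πi/3) is a primitive cube root of unity, so K = Q(∛1021, ω). Now [Q(∛1021):Q] = 3 (since 1021 is not a perfect cube, x^3 - 1021 is irreducible) and [Q(ω):Q] = 2. Both 2 and 3 divide [K:Q], and [K:Q] ≤ 3·2 = 6, so [K:Q] = 6. (Equivalently: Q(∛1021) ⊂ R but ω ∉ R, so [K : Q(∛1021)] = 2.)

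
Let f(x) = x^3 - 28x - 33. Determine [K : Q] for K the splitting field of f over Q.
[K : Q] = 6

By the rational root test, any rational root of the monic integer polynomial f(x) = x^3 - 28x - 33 must be an integer dividing the constant term -33, i.e. one of ±{1, 3, 11, 33}. Evaluating: f(1) = -60, f(-1) = -6, f(3) = -90, f(-3) = 24, f(11) = 990, f(-11) = -1056, f(33) = 34980, f(-33) = -35046; none is 0, so f has no rational root and is therefore irreducible over Q (a cubic with no linear factor over a field is irreducible). For an irreducible cubic, the Galois group is A_3 or S_3 according as the discriminant disc(f) = -4a^3 - 27b^2 = -4·(-28)^3 - 27·(-33)^2 = 58405 is or is not a square in Q. Here disc(f) = 58405 is not a perfect square in Q, so the Galois group of f over Q is not contained in A_3 and must be all of S_3. The splitting field has degree |S_3| = 6 over Q, so [K : Q] = 6.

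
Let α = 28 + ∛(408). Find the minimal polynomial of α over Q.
m_α(x) = x^3 - 84x^2 + 2352x - 22360

Set β = α - 28 = ∛(408), so β^3 = 408. Then (α - 28)^3 - 408 = 0, i.e. α is a root of g(x) = (x - 28)^3 - 408 = x^3 - 84x^2 + 2352x - 22360. Since g(x) = h(x - 28) where h(x) = x^3 - 408, and h is irreducible over Q (because 408 is not a perfect cube, so h has no rational root, and a monic cubic with no rational root is irreducible), g is also irreducible (irreducibility is preserved under the substitution x → x - 28). Hence m_α(x) = x^3 - 84x^2 + 2352x - 22360.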